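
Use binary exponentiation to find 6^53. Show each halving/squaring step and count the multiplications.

Computing 6^53 by squaring (build up from 6^1; each line after the first costs one multiplication):

6^1 = 6
6^2 = (6^1)^2 = 6^2 = 36
6^3 = 6 * 6^2 = 6 * 36 = 216
6^6 = (6^3)^2 = 216^2 = 46656
6^12 = (6^6)^2 = 46656^2 = 2176782336
6^13 = 6 * 6^12 = 6 * 2176782336 = 13060694016
6^26 = (6^13)^2 = 13060694016^2 = 170581728179578208256
6^52 = (6^26)^2 = 170581728179578208256^2 = 29098125988731506183153025616435306561536
6^53 = 6 * 6^52 = 6 * 29098125988731506183153025616435306561536 = 174588755932389037098918153698611839369216

Result: 174588755932389037098918153698611839369216
Multiplications needed: 8 (8 lines after 6^1)

6^53 = 174588755932389037098918153698611839369216. Using exponentiation by squaring, this requires 8 multiplications. The key idea: if the exponent is even, square the half-power; if odd, multiply by the base once.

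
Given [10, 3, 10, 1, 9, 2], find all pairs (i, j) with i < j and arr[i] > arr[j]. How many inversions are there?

Finding inversions in [10, 3, 10, 1, 9, 2]:

(0, 1): arr[0]=10 > arr[1]=3
(0, 3): arr[0]=10 > arr[3]=1
(0, 4): arr[0]=10 > arr[4]=9
(0, 5): arr[0]=10 > arr[5]=2
(1, 3): arr[1]=3 > arr[3]=1
(1, 5): arr[1]=3 > arr[5]=2
(2, 3): arr[2]=10 > arr[3]=1
(2, 4): arr[2]=10 > arr[4]=9
(2, 5): arr[2]=10 > arr[5]=2
(4, 5): arr[4]=9 > arr[5]=2

Total inversions: 10

The array has 10 inversion(s): (0,1), (0,3), (0,4), (0,5), (1,3), (1,5), (2,3), (2,4), (2,5), (4,5). Each pair (i,j) satisfies i < j and arr[i] > arr[j].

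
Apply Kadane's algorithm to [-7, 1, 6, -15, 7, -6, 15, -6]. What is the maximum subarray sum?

Using Kadane's algorithm on [-7, 1, 6, -15, 7, -6, 15, -6]:

Scanning through the array:
Position 1 (value 1): max_ending_here = 1, max_so_far = 1
Position 2 (value 6): max_ending_here = 7, max_so_far = 7
Position 3 (value -15): max_ending_here = -8, max_so_far = 7
Position 4 (value 7): max_ending_here = 7, max_so_far = 7
Position 5 (value -6): max_ending_here = 1, max_so_far = 7
Position 6 (value 15): max_ending_here = 16, max_so_far = 16
Position 7 (value -6): max_ending_here = 10, max_so_far = 16

Maximum subarray: [7, -6, 15]
Maximum sum: 16

The maximum subarray is [7, -6, 15] with sum 16. This subarray runs from index 4 to index 6.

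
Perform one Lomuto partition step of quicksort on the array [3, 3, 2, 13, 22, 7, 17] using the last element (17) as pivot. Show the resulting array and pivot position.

Lomuto partition with pivot = 17:

Initial array: [3, 3, 2, 13, 22, 7, 17]

arr[0]=3 <= 17: swap with position 0, array becomes [3, 3, 2, 13, 22, 7, 17]
arr[1]=3 <= 17: swap with position 1, array becomes [3, 3, 2, 13, 22, 7, 17]
arr[2]=2 <= 17: swap with position 2, array becomes [3, 3, 2, 13, 22, 7, 17]
arr[3]=13 <= 17: swap with position 3, array becomes [3, 3, 2, 13, 22, 7, 17]
arr[4]=22 > 17: no swap
arr[5]=7 <= 17: swap with position 4, array becomes [3, 3, 2, 13, 7, 22, 17]

Place pivot at position 5: [3, 3, 2, 13, 7, 17, 22]
Pivot position: 5

After partitioning with pivot 17, the array becomes [3, 3, 2, 13, 7, 17, 22]. The pivot is placed at index 5. All elements to the left of the pivot are <= 17, and all elements to the right are > 17.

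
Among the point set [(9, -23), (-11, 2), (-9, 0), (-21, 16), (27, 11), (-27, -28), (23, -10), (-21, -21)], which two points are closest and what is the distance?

Computing all pairwise distances among 8 points:

d((9, -23), (-11, 2)) = 32.0156
d((9, -23), (-9, 0)) = 29.2062
d((9, -23), (-21, 16)) = 49.2037
d((9, -23), (27, 11)) = 38.4708
d((9, -23), (-27, -28)) = 36.3456
d((9, -23), (23, -10)) = 19.105
d((9, -23), (-21, -21)) = 30.0666
d((-11, 2), (-9, 0)) = 2.8284 <-- minimum
d((-11, 2), (-21, 16)) = 17.2047
d((-11, 2), (27, 11)) = 39.0512
d((-11, 2), (-27, -28)) = 34.0
d((-11, 2), (23, -10)) = 36.0555
d((-11, 2), (-21, -21)) = 25.0799
d((-9, 0), (-21, 16)) = 20.0
d((-9, 0), (27, 11)) = 37.6431
d((-9, 0), (-27, -28)) = 33.2866
d((-9, 0), (23, -10)) = 33.5261
d((-9, 0), (-21, -21)) = 24.1868
d((-21, 16), (27, 11)) = 48.2597
d((-21, 16), (-27, -28)) = 44.4072
d((-21, 16), (23, -10)) = 51.1077
d((-21, 16), (-21, -21)) = 37.0
d((27, 11), (-27, -28)) = 66.6108
d((27, 11), (23, -10)) = 21.3776
d((27, 11), (-21, -21)) = 57.6888
d((-27, -28), (23, -10)) = 53.1413
d((-27, -28), (-21, -21)) = 9.2195
d((23, -10), (-21, -21)) = 45.3542

Closest pair: (-11, 2) and (-9, 0) with distance 2.8284

The closest pair is (-11, 2) and (-9, 0) with Euclidean distance 2.8284. For 8 points, brute-force pairwise comparison is shown above. For large n, the divide-and-conquer algorithm (sort by x, recurse on halves, check the dividing strip) achieves O(n log n).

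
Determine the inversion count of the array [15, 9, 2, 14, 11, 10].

Finding inversions in [15, 9, 2, 14, 11, 10]:

(0, 1): arr[0]=15 > arr[1]=9
(0, 2): arr[0]=15 > arr[2]=2
(0, 3): arr[0]=15 > arr[3]=14
(0, 4): arr[0]=15 > arr[4]=11
(0, 5): arr[0]=15 > arr[5]=10
(1, 2): arr[1]=9 > arr[2]=2
(3, 4): arr[3]=14 > arr[4]=11
(3, 5): arr[3]=14 > arr[5]=10
(4, 5): arr[4]=11 > arr[5]=10

Total inversions: 9

The array has 9 inversion(s): (0,1), (0,2), (0,3), (0,4), (0,5), (1,2), (3,4), (3,5), (4,5). Each pair (i,j) satisfies i < j and arr[i] > arr[j].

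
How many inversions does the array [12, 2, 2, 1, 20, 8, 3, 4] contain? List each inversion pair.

Finding inversions in [12, 2, 2, 1, 20, 8, 3, 4]:

(0, 1): arr[0]=12 > arr[1]=2
(0, 2): arr[0]=12 > arr[2]=2
(0, 3): arr[0]=12 > arr[3]=1
(0, 5): arr[0]=12 > arr[5]=8
(0, 6): arr[0]=12 > arr[6]=3
(0, 7): arr[0]=12 > arr[7]=4
(1, 3): arr[1]=2 > arr[3]=1
(2, 3): arr[2]=2 > arr[3]=1
(4, 5): arr[4]=20 > arr[5]=8
(4, 6): arr[4]=20 > arr[6]=3
(4, 7): arr[4]=20 > arr[7]=4
(5, 6): arr[5]=8 > arr[6]=3
(5, 7): arr[5]=8 > arr[7]=4

Total inversions: 13

The array has 13 inversion(s): (0,1), (0,2), (0,3), (0,5), (0,6), (0,7), (1,3), (2,3), (4,5), (4,6), (4,7), (5,6), (5,7). Each pair (i,j) satisfies i < j and arr[i] > arr[j].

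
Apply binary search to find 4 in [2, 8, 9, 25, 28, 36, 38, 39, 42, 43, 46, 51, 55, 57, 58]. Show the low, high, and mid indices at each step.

Binary search for 4 in [2, 8, 9, 25, 28, 36, 38, 39, 42, 43, 46, 51, 55, 57, 58]:

lo=0, hi=14, mid=7, arr[mid]=39 -> 39 > 4, search left half
lo=0, hi=6, mid=3, arr[mid]=25 -> 25 > 4, search left half
lo=0, hi=2, mid=1, arr[mid]=8 -> 8 > 4, search left half
lo=0, hi=0, mid=0, arr[mid]=2 -> 2 < 4, search right half
lo=1 > hi=0, target 4 not found

Binary search determines that 4 is not in the array after 4 comparisons. The search space was exhausted without finding the target.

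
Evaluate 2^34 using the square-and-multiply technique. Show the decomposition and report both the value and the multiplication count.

Computing 2^34 by squaring (build up from 2^1; each line after the first costs one multiplication):

2^1 = 2
2^2 = (2^1)^2 = 2^2 = 4
2^4 = (2^2)^2 = 4^2 = 16
2^8 = (2^4)^2 = 16^2 = 256
2^16 = (2^8)^2 = 256^2 = 65536
2^17 = 2 * 2^16 = 2 * 65536 = 131072
2^34 = (2^17)^2 = 131072^2 = 17179869184

Result: 17179869184
Multiplications needed: 6 (6 lines after 2^1)

2^34 = 17179869184. Using exponentiation by squaring, this requires 6 multiplications. The key idea: if the exponent is even, square the half-power; if odd, multiply by the base once.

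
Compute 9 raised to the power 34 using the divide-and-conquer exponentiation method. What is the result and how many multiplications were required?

Computing 9^34 by squaring (build up from 9^1; each line after the first costs one multiplication):

9^1 = 9
9^2 = (9^1)^2 = 9^2 = 81
9^4 = (9^2)^2 = 81^2 = 6561
9^8 = (9^4)^2 = 6561^2 = 43046721
9^16 = (9^8)^2 = 43046721^2 = 1853020188851841
9^17 = 9 * 9^16 = 9 * 1853020188851841 = 16677181699666569
9^34 = (9^17)^2 = 16677181699666569^2 = 278128389443693511257285776231761

Result: 278128389443693511257285776231761
Multiplications needed: 6 (6 lines after 9^1)

9^34 = 278128389443693511257285776231761. Using exponentiation by squaring, this requires 6 multiplications. The key idea: if the exponent is even, square the half-power; if odd, multiply by the base once.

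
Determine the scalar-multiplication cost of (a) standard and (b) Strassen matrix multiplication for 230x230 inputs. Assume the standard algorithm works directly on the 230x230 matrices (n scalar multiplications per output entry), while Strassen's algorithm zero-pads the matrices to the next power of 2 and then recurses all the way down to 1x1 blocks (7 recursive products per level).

Matrix multiplication for 230x230 matrices:

Strassen's algorithm requires power-of-2 dimensions. Pad 230x230 to 256x256 (next power of 2).

Standard algorithm: 230^3 = 12167000 multiplications
Strassen's algorithm: 7^(log2(256)) = 7^8 = 5764801 multiplications
Savings: 12167000 - 5764801 = 6402199 multiplications

Standard: 12167000 multiplications (230^3). Strassen: 5764801 multiplications (7^8, after padding to 256x256). Strassen reduces 8 recursive multiplications to 7 at each level.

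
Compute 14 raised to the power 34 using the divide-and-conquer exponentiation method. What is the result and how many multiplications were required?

Computing 14^34 by squaring (build up from 14^1; each line after the first costs one multiplication):

14^1 = 14
14^2 = (14^1)^2 = 14^2 = 196
14^4 = (14^2)^2 = 196^2 = 38416
14^8 = (14^4)^2 = 38416^2 = 1475789056
14^16 = (14^8)^2 = 1475789056^2 = 2177953337809371136
14^17 = 14 * 14^16 = 14 * 2177953337809371136 = 30491346729331195904
14^34 = (14^17)^2 = 30491346729331195904^2 = 929722225368296217729286886758826377216

Result: 929722225368296217729286886758826377216
Multiplications needed: 6 (6 lines after 14^1)

14^34 = 929722225368296217729286886758826377216. Using exponentiation by squaring, this requires 6 multiplications. The key idea: if the exponent is even, square the half-power; if odd, multiply by the base once.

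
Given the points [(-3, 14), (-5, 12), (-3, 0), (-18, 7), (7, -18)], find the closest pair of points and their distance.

Computing all pairwise distances among 5 points:

d((-3, 14), (-5, 12)) = 2.8284 <-- minimum
d((-3, 14), (-3, 0)) = 14.0
d((-3, 14), (-18, 7)) = 16.5529
d((-3, 14), (7, -18)) = 33.5261
d((-5, 12), (-3, 0)) = 12.1655
d((-5, 12), (-18, 7)) = 13.9284
d((-5, 12), (7, -18)) = 32.311
d((-3, 0), (-18, 7)) = 16.5529
d((-3, 0), (7, -18)) = 20.5913
d((-18, 7), (7, -18)) = 35.3553

Closest pair: (-3, 14) and (-5, 12) with distance 2.8284

The closest pair is (-3, 14) and (-5, 12) with Euclidean distance 2.8284. For 5 points, brute-force pairwise comparison is shown above. For large n, the divide-and-conquer algorithm (sort by x, recurse on halves, check the dividing strip) achieves O(n log n).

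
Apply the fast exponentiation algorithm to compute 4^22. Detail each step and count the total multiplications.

Computing 4^22 by squaring (build up from 4^1; each line after the first costs one multiplication):

4^1 = 4
4^2 = (4^1)^2 = 4^2 = 16
4^4 = (4^2)^2 = 16^2 = 256
4^5 = 4 * 4^4 = 4 * 256 = 1024
4^10 = (4^5)^2 = 1024^2 = 1048576
4^11 = 4 * 4^10 = 4 * 1048576 = 4194304
4^22 = (4^11)^2 = 4194304^2 = 17592186044416

Result: 17592186044416
Multiplications needed: 6 (6 lines after 4^1)

4^22 = 17592186044416. Using exponentiation by squaring, this requires 6 multiplications. The key idea: if the exponent is even, square the half-power; if odd, multiply by the base once.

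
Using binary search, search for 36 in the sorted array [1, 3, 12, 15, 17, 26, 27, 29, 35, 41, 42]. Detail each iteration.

Binary search for 36 in [1, 3, 12, 15, 17, 26, 27, 29, 35, 41, 42]:

lo=0, hi=10, mid=5, arr[mid]=26 -> 26 < 36, search right half
lo=6, hi=10, mid=8, arr[mid]=35 -> 35 < 36, search right half
lo=9, hi=10, mid=9, arr[mid]=41 -> 41 > 36, search left half
lo=9 > hi=8, target 36 not found

Binary search determines that 36 is not in the array after 3 comparisons. The search space was exhausted without finding the target.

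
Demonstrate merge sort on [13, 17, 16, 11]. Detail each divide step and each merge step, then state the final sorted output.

Merge sort trace:

Split: [13, 17, 16, 11] -> [13, 17] and [16, 11]
  Split: [13, 17] -> [13] and [17]
  Merge: [13] + [17] -> [13, 17]
  Split: [16, 11] -> [16] and [11]
  Merge: [16] + [11] -> [11, 16]
Merge: [13, 17] + [11, 16] -> [11, 13, 16, 17]

Final sorted array: [11, 13, 16, 17]

The merge sort proceeds by recursively splitting the array and merging sorted halves.
After all merges, the sorted array is [11, 13, 16, 17].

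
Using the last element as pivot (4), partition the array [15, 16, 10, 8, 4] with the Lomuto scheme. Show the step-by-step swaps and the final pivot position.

Lomuto partition with pivot = 4:

Initial array: [15, 16, 10, 8, 4]

arr[0]=15 > 4: no swap
arr[1]=16 > 4: no swap
arr[2]=10 > 4: no swap
arr[3]=8 > 4: no swap

Place pivot at position 0: [4, 16, 10, 8, 15]
Pivot position: 0

After partitioning with pivot 4, the array becomes [4, 16, 10, 8, 15]. The pivot is placed at index 0. All elements to the left of the pivot are <= 4, and all elements to the right are > 4.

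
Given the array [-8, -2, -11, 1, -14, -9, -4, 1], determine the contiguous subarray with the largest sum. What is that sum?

Using Kadane's algorithm on [-8, -2, -11, 1, -14, -9, -4, 1]:

Scanning through the array:
Position 1 (value -2): max_ending_here = -2, max_so_far = -2
Position 2 (value -11): max_ending_here = -11, max_so_far = -2
Position 3 (value 1): max_ending_here = 1, max_so_far = 1
Position 4 (value -14): max_ending_here = -13, max_so_far = 1
Position 5 (value -9): max_ending_here = -9, max_so_far = 1
Position 6 (value -4): max_ending_here = -4, max_so_far = 1
Position 7 (value 1): max_ending_here = 1, max_so_far = 1

Maximum subarray: [1]
Maximum sum: 1

The maximum subarray is [1] with sum 1. This subarray runs from index 3 to index 3.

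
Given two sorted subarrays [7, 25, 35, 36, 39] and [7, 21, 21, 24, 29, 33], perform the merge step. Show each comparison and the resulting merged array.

Merging process:

Compare 7 vs 7: take 7 from left. Merged: [7]
Compare 25 vs 7: take 7 from right. Merged: [7, 7]
Compare 25 vs 21: take 21 from right. Merged: [7, 7, 21]
Compare 25 vs 21: take 21 from right. Merged: [7, 7, 21, 21]
Compare 25 vs 24: take 24 from right. Merged: [7, 7, 21, 21, 24]
Compare 25 vs 29: take 25 from left. Merged: [7, 7, 21, 21, 24, 25]
Compare 35 vs 29: take 29 from right. Merged: [7, 7, 21, 21, 24, 25, 29]
Compare 35 vs 33: take 33 from right. Merged: [7, 7, 21, 21, 24, 25, 29, 33]
Append remaining from left: [35, 36, 39]. Merged: [7, 7, 21, 21, 24, 25, 29, 33, 35, 36, 39]

Final merged array: [7, 7, 21, 21, 24, 25, 29, 33, 35, 36, 39]
Total comparisons: 8

The merged array is [7, 7, 21, 21, 24, 25, 29, 33, 35, 36, 39], requiring 8 comparisons. The merge step runs in O(n) time where n is the total number of elements.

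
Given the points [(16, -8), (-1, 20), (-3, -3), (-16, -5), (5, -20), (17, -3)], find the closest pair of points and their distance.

Computing all pairwise distances among 6 points:

d((16, -8), (-1, 20)) = 32.7567
d((16, -8), (-3, -3)) = 19.6469
d((16, -8), (-16, -5)) = 32.1403
d((16, -8), (5, -20)) = 16.2788
d((16, -8), (17, -3)) = 5.099 <-- minimum
d((-1, 20), (-3, -3)) = 23.0868
d((-1, 20), (-16, -5)) = 29.1548
d((-1, 20), (5, -20)) = 40.4475
d((-1, 20), (17, -3)) = 29.2062
d((-3, -3), (-16, -5)) = 13.1529
d((-3, -3), (5, -20)) = 18.7883
d((-3, -3), (17, -3)) = 20.0
d((-16, -5), (5, -20)) = 25.807
d((-16, -5), (17, -3)) = 33.0606
d((5, -20), (17, -3)) = 20.8087

Closest pair: (16, -8) and (17, -3) with distance 5.099

The closest pair is (16, -8) and (17, -3) with Euclidean distance 5.099. For 6 points, brute-force pairwise comparison is shown above. For large n, the divide-and-conquer algorithm (sort by x, recurse on halves, check the dividing strip) achieves O(n log n).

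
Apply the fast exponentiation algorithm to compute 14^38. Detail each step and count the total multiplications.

Computing 14^38 by squaring (build up from 14^1; each line after the first costs one multiplication):

14^1 = 14
14^2 = (14^1)^2 = 14^2 = 196
14^4 = (14^2)^2 = 196^2 = 38416
14^8 = (14^4)^2 = 38416^2 = 1475789056
14^9 = 14 * 14^8 = 14 * 1475789056 = 20661046784
14^18 = (14^9)^2 = 20661046784^2 = 426878854210636742656
14^19 = 14 * 14^18 = 14 * 426878854210636742656 = 5976303958948914397184
14^38 = (14^19)^2 = 5976303958948914397184^2 = 35716209009748467500288285041727074107129856

Result: 35716209009748467500288285041727074107129856
Multiplications needed: 7 (7 lines after 14^1)

14^38 = 35716209009748467500288285041727074107129856. Using exponentiation by squaring, this requires 7 multiplications. The key idea: if the exponent is even, square the half-power; if odd, multiply by the base once.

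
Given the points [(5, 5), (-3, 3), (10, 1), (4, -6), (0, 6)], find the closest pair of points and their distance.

Computing all pairwise distances among 5 points:

d((5, 5), (-3, 3)) = 8.2462
d((5, 5), (10, 1)) = 6.4031
d((5, 5), (4, -6)) = 11.0454
d((5, 5), (0, 6)) = 5.099
d((-3, 3), (10, 1)) = 13.1529
d((-3, 3), (4, -6)) = 11.4018
d((-3, 3), (0, 6)) = 4.2426 <-- minimum
d((10, 1), (4, -6)) = 9.2195
d((10, 1), (0, 6)) = 11.1803
d((4, -6), (0, 6)) = 12.6491

Closest pair: (-3, 3) and (0, 6) with distance 4.2426

The closest pair is (-3, 3) and (0, 6) with Euclidean distance 4.2426. For 5 points, brute-force pairwise comparison is shown above. For large n, the divide-and-conquer algorithm (sort by x, recurse on halves, check the dividing strip) achieves O(n log n).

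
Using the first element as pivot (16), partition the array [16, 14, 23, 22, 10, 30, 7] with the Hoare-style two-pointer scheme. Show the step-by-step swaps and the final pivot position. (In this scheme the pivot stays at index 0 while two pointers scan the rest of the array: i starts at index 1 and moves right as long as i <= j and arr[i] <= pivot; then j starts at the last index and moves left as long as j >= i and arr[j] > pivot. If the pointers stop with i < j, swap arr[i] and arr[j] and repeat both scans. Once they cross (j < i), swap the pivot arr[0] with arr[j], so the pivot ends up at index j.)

Hoare-style two-pointer partition with pivot = 16:

Initial array: [16, 14, 23, 22, 10, 30, 7]

Pointers start at i = 1, j = 6.
i stops at index 2 (arr[2]=23 > 16), j stops at index 6 (arr[6]=7 <= 16): swap arr[2] and arr[6], array becomes [16, 14, 7, 22, 10, 30, 23]
i stops at index 3 (arr[3]=22 > 16), j stops at index 4 (arr[4]=10 <= 16): swap arr[3] and arr[4], array becomes [16, 14, 7, 10, 22, 30, 23]
i ends at 4, j ends at 3: the pointers have crossed (j < i), so scanning stops.

Swap pivot arr[0] with arr[3] to place pivot at position 3: [10, 14, 7, 16, 22, 30, 23]
Pivot position: 3

After partitioning with pivot 16, the array becomes [10, 14, 7, 16, 22, 30, 23]. The pivot is placed at index 3. All elements to the left of the pivot are <= 16, and all elements to the right are > 16.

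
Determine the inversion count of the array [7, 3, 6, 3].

Finding inversions in [7, 3, 6, 3]:

(0, 1): arr[0]=7 > arr[1]=3
(0, 2): arr[0]=7 > arr[2]=6
(0, 3): arr[0]=7 > arr[3]=3
(2, 3): arr[2]=6 > arr[3]=3

Total inversions: 4

The array has 4 inversion(s): (0,1), (0,2), (0,3), (2,3). Each pair (i,j) satisfies i < j and arr[i] > arr[j].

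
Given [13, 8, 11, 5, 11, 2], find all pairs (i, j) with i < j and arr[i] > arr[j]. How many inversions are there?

Finding inversions in [13, 8, 11, 5, 11, 2]:

(0, 1): arr[0]=13 > arr[1]=8
(0, 2): arr[0]=13 > arr[2]=11
(0, 3): arr[0]=13 > arr[3]=5
(0, 4): arr[0]=13 > arr[4]=11
(0, 5): arr[0]=13 > arr[5]=2
(1, 3): arr[1]=8 > arr[3]=5
(1, 5): arr[1]=8 > arr[5]=2
(2, 3): arr[2]=11 > arr[3]=5
(2, 5): arr[2]=11 > arr[5]=2
(3, 5): arr[3]=5 > arr[5]=2
(4, 5): arr[4]=11 > arr[5]=2

Total inversions: 11

The array has 11 inversion(s): (0,1), (0,2), (0,3), (0,4), (0,5), (1,3), (1,5), (2,3), (2,5), (3,5), (4,5). Each pair (i,j) satisfies i < j and arr[i] > arr[j].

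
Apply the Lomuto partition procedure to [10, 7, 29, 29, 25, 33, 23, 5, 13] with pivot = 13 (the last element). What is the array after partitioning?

Lomuto partition with pivot = 13:

Initial array: [10, 7, 29, 29, 25, 33, 23, 5, 13]

arr[0]=10 <= 13: swap with position 0, array becomes [10, 7, 29, 29, 25, 33, 23, 5, 13]
arr[1]=7 <= 13: swap with position 1, array becomes [10, 7, 29, 29, 25, 33, 23, 5, 13]
arr[2]=29 > 13: no swap
arr[3]=29 > 13: no swap
arr[4]=25 > 13: no swap
arr[5]=33 > 13: no swap
arr[6]=23 > 13: no swap
arr[7]=5 <= 13: swap with position 2, array becomes [10, 7, 5, 29, 25, 33, 23, 29, 13]

Place pivot at position 3: [10, 7, 5, 13, 25, 33, 23, 29, 29]
Pivot position: 3

After partitioning with pivot 13, the array becomes [10, 7, 5, 13, 25, 33, 23, 29, 29]. The pivot is placed at index 3. All elements to the left of the pivot are <= 13, and all elements to the right are > 13.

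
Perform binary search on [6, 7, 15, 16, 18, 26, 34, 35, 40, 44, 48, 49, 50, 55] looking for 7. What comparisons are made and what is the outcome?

Binary search for 7 in [6, 7, 15, 16, 18, 26, 34, 35, 40, 44, 48, 49, 50, 55]:

lo=0, hi=13, mid=6, arr[mid]=34 -> 34 > 7, search left half
lo=0, hi=5, mid=2, arr[mid]=15 -> 15 > 7, search left half
lo=0, hi=1, mid=0, arr[mid]=6 -> 6 < 7, search right half
lo=1, hi=1, mid=1, arr[mid]=7 -> Found target at index 1!

Binary search finds 7 at index 1 after 4 comparisons. The search repeatedly halves the search space by comparing with the middle element.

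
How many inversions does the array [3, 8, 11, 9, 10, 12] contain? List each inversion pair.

Finding inversions in [3, 8, 11, 9, 10, 12]:

(2, 3): arr[2]=11 > arr[3]=9
(2, 4): arr[2]=11 > arr[4]=10

Total inversions: 2

The array has 2 inversion(s): (2,3), (2,4). Each pair (i,j) satisfies i < j and arr[i] > arr[j].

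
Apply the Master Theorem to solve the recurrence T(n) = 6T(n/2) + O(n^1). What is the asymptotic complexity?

Master Theorem for T(n) = 6T(n/2) + O(n^1):

a = 6, b = 2, c = 1
log_b(a) = log_2(6) = 2.5850

Case 1: c = 1 < log_2(6) = 2.5850
T(n) = O(n^(log_2 6))

For T(n) = 6T(n/2) + O(n^1): log_2(6) = 2.5850. This is Case 1 of the Master Theorem (c < log_b(a), work dominated by leaves), giving O(n^(log_2 6)).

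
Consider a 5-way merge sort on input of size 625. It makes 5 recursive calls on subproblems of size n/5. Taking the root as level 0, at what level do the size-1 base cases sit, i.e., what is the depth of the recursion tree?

For divide and conquer with division factor 5:

Problem sizes at each level:
Level 0: 625
Level 1: 125
Level 2: 25
Level 3: 5
Level 4: 1

The root is level 0 and the size-1 base case is level 4 (the tree spans levels 0 through 4, i.e. 5 levels counting the root), so the depth is the number of divisions: log_5(625) = 4

The recursion tree depth is log_5(625) = 4. At each level, the problem size is divided by 5, so it takes 4 divisions to reduce to a base case of size 1. The algorithm makes 5 recursive calls at each level.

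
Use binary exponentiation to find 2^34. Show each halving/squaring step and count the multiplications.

Computing 2^34 by squaring (build up from 2^1; each line after the first costs one multiplication):

2^1 = 2
2^2 = (2^1)^2 = 2^2 = 4
2^4 = (2^2)^2 = 4^2 = 16
2^8 = (2^4)^2 = 16^2 = 256
2^16 = (2^8)^2 = 256^2 = 65536
2^17 = 2 * 2^16 = 2 * 65536 = 131072
2^34 = (2^17)^2 = 131072^2 = 17179869184

Result: 17179869184
Multiplications needed: 6 (6 lines after 2^1)

2^34 = 17179869184. Using exponentiation by squaring, this requires 6 multiplications. The key idea: if the exponent is even, square the half-power; if odd, multiply by the base once.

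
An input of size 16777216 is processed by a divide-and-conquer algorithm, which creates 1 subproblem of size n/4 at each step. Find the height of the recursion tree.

For divide and conquer with division factor 4:

Problem sizes at each level:
Level 0: 16777216
Level 1: 4194304
Level 2: 1048576
Level 3: 262144
Level 4: 65536
Level 5: 16384
Level 6: 4096
Level 7: 1024
Level 8: 256
Level 9: 64
Level 10: 16
Level 11: 4
Level 12: 1

The root is level 0 and the size-1 base case is level 12 (the tree spans levels 0 through 12, i.e. 13 levels counting the root), so the depth is the number of divisions: log_4(16777216) = 12

The recursion tree depth is log_4(16777216) = 12. At each level, the problem size is divided by 4, so it takes 12 divisions to reduce to a base case of size 1. The algorithm makes 1 recursive call at each level.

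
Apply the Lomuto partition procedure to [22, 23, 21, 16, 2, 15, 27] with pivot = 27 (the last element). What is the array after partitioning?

Lomuto partition with pivot = 27:

Initial array: [22, 23, 21, 16, 2, 15, 27]

arr[0]=22 <= 27: swap with position 0, array becomes [22, 23, 21, 16, 2, 15, 27]
arr[1]=23 <= 27: swap with position 1, array becomes [22, 23, 21, 16, 2, 15, 27]
arr[2]=21 <= 27: swap with position 2, array becomes [22, 23, 21, 16, 2, 15, 27]
arr[3]=16 <= 27: swap with position 3, array becomes [22, 23, 21, 16, 2, 15, 27]
arr[4]=2 <= 27: swap with position 4, array becomes [22, 23, 21, 16, 2, 15, 27]
arr[5]=15 <= 27: swap with position 5, array becomes [22, 23, 21, 16, 2, 15, 27]

Place pivot at position 6: [22, 23, 21, 16, 2, 15, 27]
Pivot position: 6

After partitioning with pivot 27, the array becomes [22, 23, 21, 16, 2, 15, 27]. The pivot is placed at index 6. All elements to the left of the pivot are <= 27, and all elements to the right are > 27.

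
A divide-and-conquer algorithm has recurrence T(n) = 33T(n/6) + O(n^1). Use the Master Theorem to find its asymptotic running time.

Master Theorem for T(n) = 33T(n/6) + O(n^1):

a = 33, b = 6, c = 1
log_b(a) = log_6(33) = 1.9514

Case 1: c = 1 < log_6(33) = 1.9514
T(n) = O(n^(log_6 33))

For T(n) = 33T(n/6) + O(n^1): log_6(33) = 1.9514. This is Case 1 of the Master Theorem (c < log_b(a), work dominated by leaves), giving O(n^(log_6 33)).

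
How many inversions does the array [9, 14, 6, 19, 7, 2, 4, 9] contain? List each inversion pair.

Finding inversions in [9, 14, 6, 19, 7, 2, 4, 9]:

(0, 2): arr[0]=9 > arr[2]=6
(0, 4): arr[0]=9 > arr[4]=7
(0, 5): arr[0]=9 > arr[5]=2
(0, 6): arr[0]=9 > arr[6]=4
(1, 2): arr[1]=14 > arr[2]=6
(1, 4): arr[1]=14 > arr[4]=7
(1, 5): arr[1]=14 > arr[5]=2
(1, 6): arr[1]=14 > arr[6]=4
(1, 7): arr[1]=14 > arr[7]=9
(2, 5): arr[2]=6 > arr[5]=2
(2, 6): arr[2]=6 > arr[6]=4
(3, 4): arr[3]=19 > arr[4]=7
(3, 5): arr[3]=19 > arr[5]=2
(3, 6): arr[3]=19 > arr[6]=4
(3, 7): arr[3]=19 > arr[7]=9
(4, 5): arr[4]=7 > arr[5]=2
(4, 6): arr[4]=7 > arr[6]=4

Total inversions: 17

The array has 17 inversion(s): (0,2), (0,4), (0,5), (0,6), (1,2), (1,4), (1,5), (1,6), (1,7), (2,5), (2,6), (3,4), (3,5), (3,6), (3,7), (4,5), (4,6). Each pair (i,j) satisfies i < j and arr[i] > arr[j].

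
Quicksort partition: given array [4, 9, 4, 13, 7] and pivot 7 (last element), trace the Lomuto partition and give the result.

Lomuto partition with pivot = 7:

Initial array: [4, 9, 4, 13, 7]

arr[0]=4 <= 7: swap with position 0, array becomes [4, 9, 4, 13, 7]
arr[1]=9 > 7: no swap
arr[2]=4 <= 7: swap with position 1, array becomes [4, 4, 9, 13, 7]
arr[3]=13 > 7: no swap

Place pivot at position 2: [4, 4, 7, 13, 9]
Pivot position: 2

After partitioning with pivot 7, the array becomes [4, 4, 7, 13, 9]. The pivot is placed at index 2. All elements to the left of the pivot are <= 7, and all elements to the right are > 7.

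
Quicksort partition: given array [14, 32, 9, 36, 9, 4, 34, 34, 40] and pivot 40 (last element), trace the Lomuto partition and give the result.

Lomuto partition with pivot = 40:

Initial array: [14, 32, 9, 36, 9, 4, 34, 34, 40]

arr[0]=14 <= 40: swap with position 0, array becomes [14, 32, 9, 36, 9, 4, 34, 34, 40]
arr[1]=32 <= 40: swap with position 1, array becomes [14, 32, 9, 36, 9, 4, 34, 34, 40]
arr[2]=9 <= 40: swap with position 2, array becomes [14, 32, 9, 36, 9, 4, 34, 34, 40]
arr[3]=36 <= 40: swap with position 3, array becomes [14, 32, 9, 36, 9, 4, 34, 34, 40]
arr[4]=9 <= 40: swap with position 4, array becomes [14, 32, 9, 36, 9, 4, 34, 34, 40]
arr[5]=4 <= 40: swap with position 5, array becomes [14, 32, 9, 36, 9, 4, 34, 34, 40]
arr[6]=34 <= 40: swap with position 6, array becomes [14, 32, 9, 36, 9, 4, 34, 34, 40]
arr[7]=34 <= 40: swap with position 7, array becomes [14, 32, 9, 36, 9, 4, 34, 34, 40]

Place pivot at position 8: [14, 32, 9, 36, 9, 4, 34, 34, 40]
Pivot position: 8

After partitioning with pivot 40, the array becomes [14, 32, 9, 36, 9, 4, 34, 34, 40]. The pivot is placed at index 8. All elements to the left of the pivot are <= 40, and all elements to the right are > 40.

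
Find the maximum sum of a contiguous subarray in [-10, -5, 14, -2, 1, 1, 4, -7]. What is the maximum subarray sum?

Using Kadane's algorithm on [-10, -5, 14, -2, 1, 1, 4, -7]:

Scanning through the array:
Position 1 (value -5): max_ending_here = -5, max_so_far = -5
Position 2 (value 14): max_ending_here = 14, max_so_far = 14
Position 3 (value -2): max_ending_here = 12, max_so_far = 14
Position 4 (value 1): max_ending_here = 13, max_so_far = 14
Position 5 (value 1): max_ending_here = 14, max_so_far = 14
Position 6 (value 4): max_ending_here = 18, max_so_far = 18
Position 7 (value -7): max_ending_here = 11, max_so_far = 18

Maximum subarray: [14, -2, 1, 1, 4]
Maximum sum: 18

The maximum subarray is [14, -2, 1, 1, 4] with sum 18. This subarray runs from index 2 to index 6.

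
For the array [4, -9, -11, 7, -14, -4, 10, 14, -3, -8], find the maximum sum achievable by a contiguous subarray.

Using Kadane's algorithm on [4, -9, -11, 7, -14, -4, 10, 14, -3, -8]:

Scanning through the array:
Position 1 (value -9): max_ending_here = -5, max_so_far = 4
Position 2 (value -11): max_ending_here = -11, max_so_far = 4
Position 3 (value 7): max_ending_here = 7, max_so_far = 7
Position 4 (value -14): max_ending_here = -7, max_so_far = 7
Position 5 (value -4): max_ending_here = -4, max_so_far = 7
Position 6 (value 10): max_ending_here = 10, max_so_far = 10
Position 7 (value 14): max_ending_here = 24, max_so_far = 24
Position 8 (value -3): max_ending_here = 21, max_so_far = 24
Position 9 (value -8): max_ending_here = 13, max_so_far = 24

Maximum subarray: [10, 14]
Maximum sum: 24

The maximum subarray is [10, 14] with sum 24. This subarray runs from index 6 to index 7.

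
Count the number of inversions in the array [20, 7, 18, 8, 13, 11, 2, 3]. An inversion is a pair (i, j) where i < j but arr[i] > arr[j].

Finding inversions in [20, 7, 18, 8, 13, 11, 2, 3]:

(0, 1): arr[0]=20 > arr[1]=7
(0, 2): arr[0]=20 > arr[2]=18
(0, 3): arr[0]=20 > arr[3]=8
(0, 4): arr[0]=20 > arr[4]=13
(0, 5): arr[0]=20 > arr[5]=11
(0, 6): arr[0]=20 > arr[6]=2
(0, 7): arr[0]=20 > arr[7]=3
(1, 6): arr[1]=7 > arr[6]=2
(1, 7): arr[1]=7 > arr[7]=3
(2, 3): arr[2]=18 > arr[3]=8
(2, 4): arr[2]=18 > arr[4]=13
(2, 5): arr[2]=18 > arr[5]=11
(2, 6): arr[2]=18 > arr[6]=2
(2, 7): arr[2]=18 > arr[7]=3
(3, 6): arr[3]=8 > arr[6]=2
(3, 7): arr[3]=8 > arr[7]=3
(4, 5): arr[4]=13 > arr[5]=11
(4, 6): arr[4]=13 > arr[6]=2
(4, 7): arr[4]=13 > arr[7]=3
(5, 6): arr[5]=11 > arr[6]=2
(5, 7): arr[5]=11 > arr[7]=3

Total inversions: 21

The array has 21 inversion(s): (0,1), (0,2), (0,3), (0,4), (0,5), (0,6), (0,7), (1,6), (1,7), (2,3), (2,4), (2,5), (2,6), (2,7), (3,6), (3,7), (4,5), (4,6), (4,7), (5,6), (5,7). Each pair (i,j) satisfies i < j and arr[i] > arr[j].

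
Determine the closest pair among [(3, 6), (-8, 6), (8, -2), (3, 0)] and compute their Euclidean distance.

Computing all pairwise distances among 4 points:

d((3, 6), (-8, 6)) = 11.0
d((3, 6), (8, -2)) = 9.434
d((3, 6), (3, 0)) = 6.0
d((-8, 6), (8, -2)) = 17.8885
d((-8, 6), (3, 0)) = 12.53
d((8, -2), (3, 0)) = 5.3852 <-- minimum

Closest pair: (8, -2) and (3, 0) with distance 5.3852

The closest pair is (8, -2) and (3, 0) with Euclidean distance 5.3852. For 4 points, brute-force pairwise comparison is shown above. For large n, the divide-and-conquer algorithm (sort by x, recurse on halves, check the dividing strip) achieves O(n log n).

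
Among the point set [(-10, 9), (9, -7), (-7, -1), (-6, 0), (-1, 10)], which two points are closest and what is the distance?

Computing all pairwise distances among 5 points:

d((-10, 9), (9, -7)) = 24.8395
d((-10, 9), (-7, -1)) = 10.4403
d((-10, 9), (-6, 0)) = 9.8489
d((-10, 9), (-1, 10)) = 9.0554
d((9, -7), (-7, -1)) = 17.088
d((9, -7), (-6, 0)) = 16.5529
d((9, -7), (-1, 10)) = 19.7231
d((-7, -1), (-6, 0)) = 1.4142 <-- minimum
d((-7, -1), (-1, 10)) = 12.53
d((-6, 0), (-1, 10)) = 11.1803

Closest pair: (-7, -1) and (-6, 0) with distance 1.4142

The closest pair is (-7, -1) and (-6, 0) with Euclidean distance 1.4142. For 5 points, brute-force pairwise comparison is shown above. For large n, the divide-and-conquer algorithm (sort by x, recurse on halves, check the dividing strip) achieves O(n log n).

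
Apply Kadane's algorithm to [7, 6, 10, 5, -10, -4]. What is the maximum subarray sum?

Using Kadane's algorithm on [7, 6, 10, 5, -10, -4]:

Scanning through the array:
Position 1 (value 6): max_ending_here = 13, max_so_far = 13
Position 2 (value 10): max_ending_here = 23, max_so_far = 23
Position 3 (value 5): max_ending_here = 28, max_so_far = 28
Position 4 (value -10): max_ending_here = 18, max_so_far = 28
Position 5 (value -4): max_ending_here = 14, max_so_far = 28

Maximum subarray: [7, 6, 10, 5]
Maximum sum: 28

The maximum subarray is [7, 6, 10, 5] with sum 28. This subarray runs from index 0 to index 3.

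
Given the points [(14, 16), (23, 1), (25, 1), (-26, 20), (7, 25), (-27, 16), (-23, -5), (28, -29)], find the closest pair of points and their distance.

Computing all pairwise distances among 8 points:

d((14, 16), (23, 1)) = 17.4929
d((14, 16), (25, 1)) = 18.6011
d((14, 16), (-26, 20)) = 40.1995
d((14, 16), (7, 25)) = 11.4018
d((14, 16), (-27, 16)) = 41.0
d((14, 16), (-23, -5)) = 42.5441
d((14, 16), (28, -29)) = 47.1275
d((23, 1), (25, 1)) = 2.0 <-- minimum
d((23, 1), (-26, 20)) = 52.5547
d((23, 1), (7, 25)) = 28.8444
d((23, 1), (-27, 16)) = 52.2015
d((23, 1), (-23, -5)) = 46.3897
d((23, 1), (28, -29)) = 30.4138
d((25, 1), (-26, 20)) = 54.4243
d((25, 1), (7, 25)) = 30.0
d((25, 1), (-27, 16)) = 54.1202
d((25, 1), (-23, -5)) = 48.3735
d((25, 1), (28, -29)) = 30.1496
d((-26, 20), (7, 25)) = 33.3766
d((-26, 20), (-27, 16)) = 4.1231
d((-26, 20), (-23, -5)) = 25.1794
d((-26, 20), (28, -29)) = 72.9178
d((7, 25), (-27, 16)) = 35.171
d((7, 25), (-23, -5)) = 42.4264
d((7, 25), (28, -29)) = 57.9396
d((-27, 16), (-23, -5)) = 21.3776
d((-27, 16), (28, -29)) = 71.0634
d((-23, -5), (28, -29)) = 56.3649

Closest pair: (23, 1) and (25, 1) with distance 2.0

The closest pair is (23, 1) and (25, 1) with Euclidean distance 2.0. For 8 points, brute-force pairwise comparison is shown above. For large n, the divide-and-conquer algorithm (sort by x, recurse on halves, check the dividing strip) achieves O(n log n).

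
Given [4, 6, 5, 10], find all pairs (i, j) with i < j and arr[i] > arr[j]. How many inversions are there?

Finding inversions in [4, 6, 5, 10]:

(1, 2): arr[1]=6 > arr[2]=5

Total inversions: 1

The array has 1 inversion(s): (1,2). Each pair (i,j) satisfies i < j and arr[i] > arr[j].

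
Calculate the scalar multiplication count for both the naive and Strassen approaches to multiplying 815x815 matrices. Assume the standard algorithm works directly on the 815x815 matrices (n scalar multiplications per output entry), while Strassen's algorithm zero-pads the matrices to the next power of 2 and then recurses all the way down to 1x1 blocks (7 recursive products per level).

Matrix multiplication for 815x815 matrices:

Strassen's algorithm requires power-of-2 dimensions. Pad 815x815 to 1024x1024 (next power of 2).

Standard algorithm: 815^3 = 541343375 multiplications
Strassen's algorithm: 7^(log2(1024)) = 7^10 = 282475249 multiplications
Savings: 541343375 - 282475249 = 258868126 multiplications

Standard: 541343375 multiplications (815^3). Strassen: 282475249 multiplications (7^10, after padding to 1024x1024). Strassen reduces 8 recursive multiplications to 7 at each level.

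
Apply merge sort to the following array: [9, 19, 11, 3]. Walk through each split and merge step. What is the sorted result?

Merge sort trace:

Split: [9, 19, 11, 3] -> [9, 19] and [11, 3]
  Split: [9, 19] -> [9] and [19]
  Merge: [9] + [19] -> [9, 19]
  Split: [11, 3] -> [11] and [3]
  Merge: [11] + [3] -> [3, 11]
Merge: [9, 19] + [3, 11] -> [3, 9, 11, 19]

Final sorted array: [3, 9, 11, 19]

The merge sort proceeds by recursively splitting the array and merging sorted halves.
After all merges, the sorted array is [3, 9, 11, 19].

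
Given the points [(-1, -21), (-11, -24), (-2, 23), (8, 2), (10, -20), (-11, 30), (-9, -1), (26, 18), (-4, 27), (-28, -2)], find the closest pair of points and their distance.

Computing all pairwise distances among 10 points:

d((-1, -21), (-11, -24)) = 10.4403
d((-1, -21), (-2, 23)) = 44.0114
d((-1, -21), (8, 2)) = 24.6982
d((-1, -21), (10, -20)) = 11.0454
d((-1, -21), (-11, 30)) = 51.9711
d((-1, -21), (-9, -1)) = 21.5407
d((-1, -21), (26, 18)) = 47.4342
d((-1, -21), (-4, 27)) = 48.0937
d((-1, -21), (-28, -2)) = 33.0151
d((-11, -24), (-2, 23)) = 47.8539
d((-11, -24), (8, 2)) = 32.2025
d((-11, -24), (10, -20)) = 21.3776
d((-11, -24), (-11, 30)) = 54.0
d((-11, -24), (-9, -1)) = 23.0868
d((-11, -24), (26, 18)) = 55.9732
d((-11, -24), (-4, 27)) = 51.4782
d((-11, -24), (-28, -2)) = 27.8029
d((-2, 23), (8, 2)) = 23.2594
d((-2, 23), (10, -20)) = 44.643
d((-2, 23), (-11, 30)) = 11.4018
d((-2, 23), (-9, -1)) = 25.0
d((-2, 23), (26, 18)) = 28.4429
d((-2, 23), (-4, 27)) = 4.4721 <-- minimum
d((-2, 23), (-28, -2)) = 36.0694
d((8, 2), (10, -20)) = 22.0907
d((8, 2), (-11, 30)) = 33.8378
d((8, 2), (-9, -1)) = 17.2627
d((8, 2), (26, 18)) = 24.0832
d((8, 2), (-4, 27)) = 27.7308
d((8, 2), (-28, -2)) = 36.2215
d((10, -20), (-11, 30)) = 54.231
d((10, -20), (-9, -1)) = 26.8701
d((10, -20), (26, 18)) = 41.2311
d((10, -20), (-4, 27)) = 49.0408
d((10, -20), (-28, -2)) = 42.0476
d((-11, 30), (-9, -1)) = 31.0644
d((-11, 30), (26, 18)) = 38.8973
d((-11, 30), (-4, 27)) = 7.6158
d((-11, 30), (-28, -2)) = 36.2353
d((-9, -1), (26, 18)) = 39.8246
d((-9, -1), (-4, 27)) = 28.4429
d((-9, -1), (-28, -2)) = 19.0263
d((26, 18), (-4, 27)) = 31.3209
d((26, 18), (-28, -2)) = 57.5847
d((-4, 27), (-28, -2)) = 37.6431

Closest pair: (-2, 23) and (-4, 27) with distance 4.4721

The closest pair is (-2, 23) and (-4, 27) with Euclidean distance 4.4721. For 10 points, brute-force pairwise comparison is shown above. For large n, the divide-and-conquer algorithm (sort by x, recurse on halves, check the dividing strip) achieves O(n log n).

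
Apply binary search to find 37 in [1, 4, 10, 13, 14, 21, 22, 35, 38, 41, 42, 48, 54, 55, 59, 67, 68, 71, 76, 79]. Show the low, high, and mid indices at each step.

Binary search for 37 in [1, 4, 10, 13, 14, 21, 22, 35, 38, 41, 42, 48, 54, 55, 59, 67, 68, 71, 76, 79]:

lo=0, hi=19, mid=9, arr[mid]=41 -> 41 > 37, search left half
lo=0, hi=8, mid=4, arr[mid]=14 -> 14 < 37, search right half
lo=5, hi=8, mid=6, arr[mid]=22 -> 22 < 37, search right half
lo=7, hi=8, mid=7, arr[mid]=35 -> 35 < 37, search right half
lo=8, hi=8, mid=8, arr[mid]=38 -> 38 > 37, search left half
lo=8 > hi=7, target 37 not found

Binary search determines that 37 is not in the array after 5 comparisons. The search space was exhausted without finding the target.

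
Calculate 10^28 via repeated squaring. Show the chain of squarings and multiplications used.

Computing 10^28 by squaring (build up from 10^1; each line after the first costs one multiplication):

10^1 = 10
10^2 = (10^1)^2 = 10^2 = 100
10^3 = 10 * 10^2 = 10 * 100 = 1000
10^6 = (10^3)^2 = 1000^2 = 1000000
10^7 = 10 * 10^6 = 10 * 1000000 = 10000000
10^14 = (10^7)^2 = 10000000^2 = 100000000000000
10^28 = (10^14)^2 = 100000000000000^2 = 10000000000000000000000000000

Result: 10000000000000000000000000000
Multiplications needed: 6 (6 lines after 10^1)

10^28 = 10000000000000000000000000000. Using exponentiation by squaring, this requires 6 multiplications. The key idea: if the exponent is even, square the half-power; if odd, multiply by the base once.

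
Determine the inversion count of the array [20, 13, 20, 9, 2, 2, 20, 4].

Finding inversions in [20, 13, 20, 9, 2, 2, 20, 4]:

(0, 1): arr[0]=20 > arr[1]=13
(0, 3): arr[0]=20 > arr[3]=9
(0, 4): arr[0]=20 > arr[4]=2
(0, 5): arr[0]=20 > arr[5]=2
(0, 7): arr[0]=20 > arr[7]=4
(1, 3): arr[1]=13 > arr[3]=9
(1, 4): arr[1]=13 > arr[4]=2
(1, 5): arr[1]=13 > arr[5]=2
(1, 7): arr[1]=13 > arr[7]=4
(2, 3): arr[2]=20 > arr[3]=9
(2, 4): arr[2]=20 > arr[4]=2
(2, 5): arr[2]=20 > arr[5]=2
(2, 7): arr[2]=20 > arr[7]=4
(3, 4): arr[3]=9 > arr[4]=2
(3, 5): arr[3]=9 > arr[5]=2
(3, 7): arr[3]=9 > arr[7]=4
(6, 7): arr[6]=20 > arr[7]=4

Total inversions: 17

The array has 17 inversion(s): (0,1), (0,3), (0,4), (0,5), (0,7), (1,3), (1,4), (1,5), (1,7), (2,3), (2,4), (2,5), (2,7), (3,4), (3,5), (3,7), (6,7). Each pair (i,j) satisfies i < j and arr[i] > arr[j].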